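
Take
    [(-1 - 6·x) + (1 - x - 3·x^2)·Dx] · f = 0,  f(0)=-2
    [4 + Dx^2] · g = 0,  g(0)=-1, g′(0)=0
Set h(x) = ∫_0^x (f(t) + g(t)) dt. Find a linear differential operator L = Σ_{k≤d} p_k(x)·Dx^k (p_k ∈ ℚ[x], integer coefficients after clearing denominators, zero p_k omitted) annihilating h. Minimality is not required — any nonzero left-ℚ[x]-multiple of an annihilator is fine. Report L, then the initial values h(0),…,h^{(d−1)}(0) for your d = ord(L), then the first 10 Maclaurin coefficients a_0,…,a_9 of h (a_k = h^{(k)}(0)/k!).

f: a_k = -2, -2, -8, -14, -38, -80, -194, -434, -1016, -2318, …
g: a_k = -1, 0, 2, 0, -2/3, 0, 4/45, 0, -2/315, 0, …
h₀=f+g: left-lcm gives L₀, ord ≤ 3.
h=∫h₀ ⇒ L = L₀·Dx.
L = (92 + 608·x + 512·x^2 + 1104·x^3 + 360·x^4 + 432·x^5)·Dx + (-24 + 4·x + 24·x^2 + 80·x^3 + 180·x^4 + 216·x^5 + 216·x^6)·Dx^2 + (23 + 152·x + 128·x^2 + 276·x^3 + 90·x^4 + 108·x^5)·Dx^3 + (-6 + x + 6·x^2 + 20·x^3 + 45·x^4 + 54·x^5 + 54·x^6)·Dx^4  (order 4).
h: a_k = 0, -3, -1, -2, -7/2, -116/15, -40/3, -8726/315, -217/4, -320042/2835, …
ICs: h(0) = 0, h′(0) = -3, h′′(0) = -2, h′′′(0) = -12.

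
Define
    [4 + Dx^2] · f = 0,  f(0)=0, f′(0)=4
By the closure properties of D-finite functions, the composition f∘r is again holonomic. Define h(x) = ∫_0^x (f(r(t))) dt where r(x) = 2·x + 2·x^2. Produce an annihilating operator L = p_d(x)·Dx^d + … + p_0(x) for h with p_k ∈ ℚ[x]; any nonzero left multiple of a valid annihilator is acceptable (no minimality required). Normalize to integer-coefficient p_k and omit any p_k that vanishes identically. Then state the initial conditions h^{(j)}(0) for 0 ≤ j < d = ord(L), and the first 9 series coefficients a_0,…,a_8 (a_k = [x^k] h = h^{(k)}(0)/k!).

L = (16 + 96·x + 192·x^2 + 128·x^3)·Dx - 2·Dx^2 + (1 + 2·x)·Dx^3  (order 3).
h: a_k = 0, 0, 4, 8/3, -16/3, -64/5, -352/45, 64/7, 6464/315, …
ICs: h(0) = 0, h′(0) = 0, h′′(0) = 8.

f: a_k = 0, 4, 0, -8/3, 0, 8/15, 0, -16/315, 0, …
Substitute x→r, Dx→(1/r')Dx; clear ⇒ L₀.
h=∫₀ˣh₀: take L = L₀·Dx.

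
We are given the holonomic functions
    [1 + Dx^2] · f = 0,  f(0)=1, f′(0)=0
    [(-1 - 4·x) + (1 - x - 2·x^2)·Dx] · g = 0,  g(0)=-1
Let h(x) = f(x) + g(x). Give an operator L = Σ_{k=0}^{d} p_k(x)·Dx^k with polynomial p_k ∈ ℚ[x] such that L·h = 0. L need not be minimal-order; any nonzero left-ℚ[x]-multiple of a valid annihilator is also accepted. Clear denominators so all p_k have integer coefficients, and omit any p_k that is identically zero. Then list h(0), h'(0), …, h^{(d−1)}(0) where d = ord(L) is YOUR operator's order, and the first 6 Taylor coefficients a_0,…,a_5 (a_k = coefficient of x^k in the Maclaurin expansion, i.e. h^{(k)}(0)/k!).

f: a_k = 1, 0, -1/2, 0, 1/24, 0, …
g: a_k = -1, -1, -3, -5, -11, -21, …
Sum ⇒ L₀ = lclm(L_f,L_g) in ℚ(x)⟨Dx⟩.
L = (-31 - 146·x - 133·x^2 - 184·x^3 - 20·x^4 - 16·x^5) + (7 + 3·x - 3·x^2 - 37·x^3 - 42·x^4 - 12·x^5 - 8·x^6)·Dx + (-31 - 146·x - 133·x^2 - 184·x^3 - 20·x^4 - 16·x^5)·Dx^2 + (7 + 3·x - 3·x^2 - 37·x^3 - 42·x^4 - 12·x^5 - 8·x^6)·Dx^3  (order 3).
h: a_k = 0, -1, -7/2, -5, -263/24, -21, …
ICs: h(0) = 0, h′(0) = -1, h′′(0) = -7.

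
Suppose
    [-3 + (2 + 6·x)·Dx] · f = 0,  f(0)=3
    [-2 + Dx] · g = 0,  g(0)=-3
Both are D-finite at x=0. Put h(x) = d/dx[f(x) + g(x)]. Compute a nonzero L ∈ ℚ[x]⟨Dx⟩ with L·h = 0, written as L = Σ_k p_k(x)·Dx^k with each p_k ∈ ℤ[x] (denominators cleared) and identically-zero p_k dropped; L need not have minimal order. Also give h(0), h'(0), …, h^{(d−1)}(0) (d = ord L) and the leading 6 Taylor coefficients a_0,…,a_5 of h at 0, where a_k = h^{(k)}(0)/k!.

L = (-78 - 72·x) + (11 - 96·x - 144·x^2)·Dx + (14 + 66·x + 72·x^2)·Dx^2  (order 2).
h: a_k = -3/2, -75/4, 51/16, -1471/32, 24491/256, -693001/2560, …
ICs: h(0) = -3/2, h′(0) = -75/4.

f: a_k = 3, 9/2, -27/8, 81/16, -1215/128, 5103/256, …
g: a_k = -3, -6, -6, -4, -2, -4/5, …
h₀=f+g: left-lcm gives L₀, ord ≤ 2.
h=h₀': d/dx-closure on L₀ ⇒ L.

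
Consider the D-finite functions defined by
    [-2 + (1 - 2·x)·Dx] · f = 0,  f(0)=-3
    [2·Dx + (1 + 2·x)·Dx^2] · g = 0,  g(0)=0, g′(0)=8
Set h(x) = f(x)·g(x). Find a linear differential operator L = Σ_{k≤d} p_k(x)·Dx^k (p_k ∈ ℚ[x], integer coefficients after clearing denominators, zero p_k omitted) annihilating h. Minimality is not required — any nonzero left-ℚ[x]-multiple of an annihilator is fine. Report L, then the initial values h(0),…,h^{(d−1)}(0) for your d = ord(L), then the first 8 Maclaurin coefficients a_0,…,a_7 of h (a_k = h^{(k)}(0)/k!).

f: a_k = -3, -6, -12, -24, -48, -96, -192, -384, …
g: a_k = 0, 8, -8, 32/3, -16, 128/5, -128/3, 512/7, …
Product ⇒ symmetric product L₀, ord ≤ 2.
L = 4 + (2 + 12·x)·Dx + (-1 + 4·x^2)·Dx^2  (order 2).
h: a_k = 0, -24, -24, -80, -112, -1504/5, -2368/5, -40832/35, …
ICs: h(0) = 0, h′(0) = -24.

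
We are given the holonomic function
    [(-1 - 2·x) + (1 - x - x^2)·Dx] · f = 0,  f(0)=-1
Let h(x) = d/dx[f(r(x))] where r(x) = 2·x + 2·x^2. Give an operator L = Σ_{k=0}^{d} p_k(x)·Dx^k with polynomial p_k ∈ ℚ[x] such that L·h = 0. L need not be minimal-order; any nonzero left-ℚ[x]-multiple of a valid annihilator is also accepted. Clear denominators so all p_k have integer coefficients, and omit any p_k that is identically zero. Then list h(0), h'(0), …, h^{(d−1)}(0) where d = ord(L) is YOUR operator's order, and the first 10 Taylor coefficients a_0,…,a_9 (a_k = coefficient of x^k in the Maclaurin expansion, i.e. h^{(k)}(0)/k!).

L = (10 + 20·x + 60·x^2 + 80·x^3 + 40·x^4) + (-1 + 10·x^2 + 20·x^3 + 20·x^4 + 8·x^5)·Dx  (order 1).
h: a_k = -2, -20, -120, -640, -3240, -15696, -73920, -341120, -1549440, -6951040, …
ICs: h(0) = -2.

f: a_k = -1, -1, -2, -3, -5, -8, -13, -21, -34, -55, …
Change of var in L_f (x↦r) gives L₀.
Derive L from L₀ (diff closure).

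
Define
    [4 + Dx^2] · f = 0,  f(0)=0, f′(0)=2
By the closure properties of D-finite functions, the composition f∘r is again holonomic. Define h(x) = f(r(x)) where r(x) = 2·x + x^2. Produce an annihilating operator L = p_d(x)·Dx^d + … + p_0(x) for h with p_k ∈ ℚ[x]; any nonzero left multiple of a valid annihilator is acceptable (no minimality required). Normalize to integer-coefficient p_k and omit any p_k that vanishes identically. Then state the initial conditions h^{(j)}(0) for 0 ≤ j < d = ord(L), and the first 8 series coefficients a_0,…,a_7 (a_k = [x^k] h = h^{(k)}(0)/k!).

L = (16 + 48·x + 48·x^2 + 16·x^3) - Dx + (1 + x)·Dx^2  (order 2).
h: a_k = 0, 4, 2, -32/3, -16, 8/15, 20, 5696/315, …
ICs: h(0) = 0, h′(0) = 4.

f: a_k = 0, 2, 0, -4/3, 0, 4/15, 0, -8/315, …
Substitute x→r, Dx→(1/r')Dx; clear ⇒ L₀.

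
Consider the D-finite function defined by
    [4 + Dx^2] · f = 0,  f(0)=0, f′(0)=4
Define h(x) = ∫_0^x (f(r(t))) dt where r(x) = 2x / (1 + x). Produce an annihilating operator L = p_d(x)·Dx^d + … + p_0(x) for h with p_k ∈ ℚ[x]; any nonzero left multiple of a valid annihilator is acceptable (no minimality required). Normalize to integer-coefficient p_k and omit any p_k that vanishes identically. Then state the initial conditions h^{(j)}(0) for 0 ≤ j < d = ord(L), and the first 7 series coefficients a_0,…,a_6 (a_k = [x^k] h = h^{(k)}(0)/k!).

f: a_k = 0, 4, 0, -8/3, 0, 8/15, 0, …
Change of var in L_f (x↦r) gives L₀.
∫: right-multiply L₀ by Dx.
L = 16·Dx + (2 + 6·x + 6·x^2 + 2·x^3)·Dx^2 + (1 + 4·x + 6·x^2 + 4·x^3 + x^4)·Dx^3  (order 3).
h: a_k = 0, 0, 4, -8/3, -10/3, 56/5, -772/45, …
ICs: h(0) = 0, h′(0) = 0, h′′(0) = 8.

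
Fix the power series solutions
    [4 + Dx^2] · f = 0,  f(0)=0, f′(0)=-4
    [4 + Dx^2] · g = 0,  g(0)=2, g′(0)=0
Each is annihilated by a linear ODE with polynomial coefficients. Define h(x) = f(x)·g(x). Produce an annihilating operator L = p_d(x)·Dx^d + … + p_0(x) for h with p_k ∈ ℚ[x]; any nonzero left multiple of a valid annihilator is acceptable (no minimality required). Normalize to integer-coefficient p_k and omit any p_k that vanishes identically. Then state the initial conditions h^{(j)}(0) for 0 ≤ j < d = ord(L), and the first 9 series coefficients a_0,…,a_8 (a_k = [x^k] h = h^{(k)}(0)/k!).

L = 16·Dx + Dx^3  (order 3).
h: a_k = 0, -8, 0, 64/3, 0, -256/15, 0, 2048/315, 0, …
ICs: h(0) = 0, h′(0) = -8, h′′(0) = 0.

f: a_k = 0, -4, 0, 8/3, 0, -8/15, 0, 16/315, 0, …
g: a_k = 2, 0, -4, 0, 4/3, 0, -8/45, 0, 4/315, …
Sym-product of L_f,L_g gives L₀ (≤ ord 4).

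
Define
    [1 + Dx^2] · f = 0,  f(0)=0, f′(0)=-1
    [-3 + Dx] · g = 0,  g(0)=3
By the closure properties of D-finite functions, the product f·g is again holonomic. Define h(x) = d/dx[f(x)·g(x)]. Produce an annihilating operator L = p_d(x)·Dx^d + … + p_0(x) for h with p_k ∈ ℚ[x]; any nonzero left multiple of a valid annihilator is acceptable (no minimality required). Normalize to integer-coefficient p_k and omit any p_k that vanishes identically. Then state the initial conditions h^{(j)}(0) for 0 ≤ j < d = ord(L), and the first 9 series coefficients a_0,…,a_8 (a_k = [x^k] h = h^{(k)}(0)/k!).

f: a_k = 0, -1, 0, 1/6, 0, -1/120, 0, 1/5040, 0, …
g: a_k = 3, 9, 27/2, 27/2, 81/8, 243/40, 243/80, 729/560, 2187/4480, …
f·g: L₀ = L_f ⊗_s L_g, ord ≤ 2·1.
h₀' ⇒ L via d/dx closure of L₀.
L = 10 - 6·Dx + Dx^2  (order 2).
h: a_k = -3, -18, -39, -48, -79/2, -117/5, -307/30, -16/5, -481/840, …
ICs: h(0) = -3, h′(0) = -18.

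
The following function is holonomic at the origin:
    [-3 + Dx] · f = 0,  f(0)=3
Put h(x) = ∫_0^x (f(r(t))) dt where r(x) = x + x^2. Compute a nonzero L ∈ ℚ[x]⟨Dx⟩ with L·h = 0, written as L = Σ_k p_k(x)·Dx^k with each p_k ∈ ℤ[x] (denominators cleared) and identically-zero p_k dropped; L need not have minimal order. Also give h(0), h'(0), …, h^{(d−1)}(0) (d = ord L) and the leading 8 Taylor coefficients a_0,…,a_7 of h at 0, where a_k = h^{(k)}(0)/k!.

L = (-3 - 6·x)·Dx + Dx^2  (order 2).
h: a_k = 0, 3, 9/2, 15/2, 81/8, 513/40, 1161/80, 8613/560, …
ICs: h(0) = 0, h′(0) = 3.

f: a_k = 3, 9, 27/2, 27/2, 81/8, 243/40, 243/80, 729/560, …
f∘r: x↦r, Dx↦Dx/r' in L_f ⇒ L₀.
h=∫₀ˣh₀: take L = L₀·Dx.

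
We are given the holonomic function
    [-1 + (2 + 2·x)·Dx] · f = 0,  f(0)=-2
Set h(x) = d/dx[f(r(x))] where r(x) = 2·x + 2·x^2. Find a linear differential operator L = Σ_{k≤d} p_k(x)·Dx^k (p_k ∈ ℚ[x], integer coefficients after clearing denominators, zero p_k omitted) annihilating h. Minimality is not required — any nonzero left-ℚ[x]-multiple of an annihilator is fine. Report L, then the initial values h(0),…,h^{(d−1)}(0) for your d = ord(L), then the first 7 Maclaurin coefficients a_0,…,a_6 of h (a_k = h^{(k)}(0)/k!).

f: a_k = -2, -1, 1/4, -1/8, 5/64, -7/128, 21/512, …
L₀ from L_f via x↦r, Dx↦r'^{-1}Dx.
h=h₀': d/dx-closure on L₀ ⇒ L.
L = 1 + (-1 - 4·x - 6·x^2 - 4·x^3)·Dx  (order 1).
h: a_k = -2, -2, 3, -3, 5/4, 9/4, -49/8, …
ICs: h(0) = -2.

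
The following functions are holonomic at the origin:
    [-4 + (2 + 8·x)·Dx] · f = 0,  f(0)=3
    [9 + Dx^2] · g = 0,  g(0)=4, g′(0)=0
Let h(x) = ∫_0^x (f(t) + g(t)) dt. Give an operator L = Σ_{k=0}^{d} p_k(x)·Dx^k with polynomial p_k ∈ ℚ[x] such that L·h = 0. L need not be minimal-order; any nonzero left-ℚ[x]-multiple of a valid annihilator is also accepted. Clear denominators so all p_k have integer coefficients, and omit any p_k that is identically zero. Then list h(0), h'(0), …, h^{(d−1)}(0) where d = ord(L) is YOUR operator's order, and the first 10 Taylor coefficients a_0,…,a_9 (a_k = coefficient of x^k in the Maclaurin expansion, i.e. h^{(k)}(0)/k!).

L = (-378 - 1296·x - 2592·x^2)·Dx + (45 + 828·x + 3888·x^2 + 5184·x^3)·Dx^2 + (-42 - 144·x - 288·x^2)·Dx^3 + (5 + 92·x + 432·x^2 + 576·x^3)·Dx^4  (order 4).
h: a_k = 0, 7, 3, -8, 3, -33/10, 14, -5121/140, 99, -320239/1120, …
ICs: h(0) = 0, h′(0) = 7, h′′(0) = 6, h′′′(0) = -48.

f: a_k = 3, 6, -6, 12, -30, 84, -252, 792, -2574, 8580, …
g: a_k = 4, 0, -18, 0, 27/2, 0, -81/20, 0, 729/1120, 0, …
Weyl lclm of L_f,L_g ⇒ L₀ (ord ≤ 3).
h=∫h₀ ⇒ L = L₀·Dx.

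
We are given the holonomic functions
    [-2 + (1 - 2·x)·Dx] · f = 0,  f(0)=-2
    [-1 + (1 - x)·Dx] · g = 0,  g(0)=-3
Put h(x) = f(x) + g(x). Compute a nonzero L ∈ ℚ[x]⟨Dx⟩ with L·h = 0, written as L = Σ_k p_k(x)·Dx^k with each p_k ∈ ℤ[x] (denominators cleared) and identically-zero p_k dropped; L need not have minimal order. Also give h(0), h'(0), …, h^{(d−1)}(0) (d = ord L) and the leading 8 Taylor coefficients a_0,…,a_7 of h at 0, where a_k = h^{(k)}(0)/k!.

f: a_k = -2, -4, -8, -16, -32, -64, -128, -256, …
g: a_k = -3, -3, -3, -3, -3, -3, -3, -3, …
f+g: L₀ = lclm(L_f,L_g), ord ≤ 1+1.
L = -4 + (6 - 8·x)·Dx + (-1 + 3·x - 2·x^2)·Dx^2  (order 2).
h: a_k = -5, -7, -11, -19, -35, -67, -131, -259, …
ICs: h(0) = -5, h′(0) = -7.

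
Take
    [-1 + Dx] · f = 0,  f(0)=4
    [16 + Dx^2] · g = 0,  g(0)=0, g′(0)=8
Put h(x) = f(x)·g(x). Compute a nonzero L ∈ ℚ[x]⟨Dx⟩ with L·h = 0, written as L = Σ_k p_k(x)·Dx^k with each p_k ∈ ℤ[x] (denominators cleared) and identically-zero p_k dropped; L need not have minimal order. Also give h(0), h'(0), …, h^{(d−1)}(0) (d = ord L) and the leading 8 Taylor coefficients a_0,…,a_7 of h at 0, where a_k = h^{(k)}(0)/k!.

f: a_k = 4, 4, 2, 2/3, 1/6, 1/30, 1/180, 1/1260, …
g: a_k = 0, 8, 0, -64/3, 0, 256/15, 0, -2048/315, …
h₀=f·g: eliminate ⇒ L₀, order ≤ 1·2.
L = 17 - 2·Dx + Dx^2  (order 2).
h: a_k = 0, 32, 32, -208/3, -80, 404/15, 2444/45, 1454/315, …
ICs: h(0) = 0, h′(0) = 32.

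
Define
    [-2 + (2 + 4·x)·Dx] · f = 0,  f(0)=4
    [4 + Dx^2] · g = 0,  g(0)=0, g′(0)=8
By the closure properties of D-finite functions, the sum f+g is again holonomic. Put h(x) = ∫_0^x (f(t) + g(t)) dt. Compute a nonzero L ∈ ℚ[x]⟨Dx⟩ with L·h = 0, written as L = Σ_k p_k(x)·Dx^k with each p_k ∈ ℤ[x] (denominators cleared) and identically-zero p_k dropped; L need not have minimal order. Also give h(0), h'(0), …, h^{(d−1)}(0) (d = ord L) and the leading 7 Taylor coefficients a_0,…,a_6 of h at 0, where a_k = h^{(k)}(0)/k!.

f: a_k = 4, 4, -2, 2, -5/2, 7/2, -21/4, …
g: a_k = 0, 8, 0, -16/3, 0, 16/15, 0, …
Weyl lclm of L_f,L_g ⇒ L₀ (ord ≤ 3).
Integrate: L := L₀·Dx.
L = (-28 - 64·x - 64·x^2)·Dx + (12 + 88·x + 192·x^2 + 128·x^3)·Dx^2 + (-7 - 16·x - 16·x^2)·Dx^3 + (3 + 22·x + 48·x^2 + 32·x^3)·Dx^4  (order 4).
h: a_k = 0, 4, 6, -2/3, -5/6, -1/2, 137/180, …
ICs: h(0) = 0, h′(0) = 4, h′′(0) = 12, h′′′(0) = -4.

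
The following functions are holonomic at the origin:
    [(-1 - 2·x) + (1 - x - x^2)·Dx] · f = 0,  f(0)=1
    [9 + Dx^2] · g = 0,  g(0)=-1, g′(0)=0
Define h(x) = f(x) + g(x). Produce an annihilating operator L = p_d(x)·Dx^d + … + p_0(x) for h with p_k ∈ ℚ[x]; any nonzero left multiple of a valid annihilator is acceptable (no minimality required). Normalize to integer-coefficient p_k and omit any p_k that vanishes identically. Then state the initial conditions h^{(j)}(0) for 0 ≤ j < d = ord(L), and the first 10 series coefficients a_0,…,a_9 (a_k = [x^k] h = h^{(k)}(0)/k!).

f: a_k = 1, 1, 2, 3, 5, 8, 13, 21, 34, 55, …
g: a_k = -1, 0, 9/2, 0, -27/8, 0, 81/80, 0, -729/4480, 0, …
Weyl lclm of L_f,L_g ⇒ L₀ (ord ≤ 3).
L = (243 + 432·x - 81·x^2 + 216·x^3 + 405·x^4 + 162·x^5) + (-117 + 225·x + 36·x^2 - 297·x^3 + 54·x^4 + 243·x^5 + 81·x^6)·Dx + (27 + 48·x - 9·x^2 + 24·x^3 + 45·x^4 + 18·x^5)·Dx^2 + (-13 + 25·x + 4·x^2 - 33·x^3 + 6·x^4 + 27·x^5 + 9·x^6)·Dx^3  (order 3).
h: a_k = 0, 1, 13/2, 3, 13/8, 8, 1121/80, 21, 151591/4480, 55, …
ICs: h(0) = 0, h′(0) = 1, h′′(0) = 13.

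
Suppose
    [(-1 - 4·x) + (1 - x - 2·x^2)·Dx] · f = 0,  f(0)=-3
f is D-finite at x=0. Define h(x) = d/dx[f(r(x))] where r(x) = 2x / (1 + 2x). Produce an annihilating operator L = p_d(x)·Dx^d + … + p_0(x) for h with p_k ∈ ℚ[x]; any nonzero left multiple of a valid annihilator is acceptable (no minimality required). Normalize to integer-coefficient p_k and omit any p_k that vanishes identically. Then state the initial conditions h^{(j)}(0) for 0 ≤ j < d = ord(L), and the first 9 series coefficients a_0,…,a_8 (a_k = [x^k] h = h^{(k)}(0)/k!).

f: a_k = -3, -3, -9, -15, -33, -63, -129, -255, -513, …
f∘r: x↦r, Dx↦Dx/r' in L_f ⇒ L₀.
Derive L from L₀ (diff closure).
L = (8 + 48·x + 288·x^2 + 320·x^3) + (-1 - 14·x - 36·x^2 + 56·x^3 + 160·x^4)·Dx  (order 1).
h: a_k = -6, -48, 0, -768, 1920, -13824, 53760, -270336, 1161216, …
ICs: h(0) = -6.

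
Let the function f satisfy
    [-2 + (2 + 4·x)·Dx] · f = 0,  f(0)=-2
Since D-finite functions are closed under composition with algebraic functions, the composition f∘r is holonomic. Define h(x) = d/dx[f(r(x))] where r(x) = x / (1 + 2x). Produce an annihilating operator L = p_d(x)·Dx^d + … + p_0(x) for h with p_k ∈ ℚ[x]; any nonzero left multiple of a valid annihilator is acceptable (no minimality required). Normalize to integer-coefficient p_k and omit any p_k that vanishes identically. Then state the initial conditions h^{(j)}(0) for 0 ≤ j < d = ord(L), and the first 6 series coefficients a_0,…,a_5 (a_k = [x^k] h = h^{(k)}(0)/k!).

f: a_k = -2, -2, 1, -1, 5/4, -7/4, …
L₀ from L_f via x↦r, Dx↦r'^{-1}Dx.
h=h₀': d/dx-closure on L₀ ⇒ L.
L = (-5 - 16·x) + (-1 - 6·x - 8·x^2)·Dx  (order 1).
h: a_k = -2, 10, -39, 141, -1995/4, 7059/4, …
ICs: h(0) = -2.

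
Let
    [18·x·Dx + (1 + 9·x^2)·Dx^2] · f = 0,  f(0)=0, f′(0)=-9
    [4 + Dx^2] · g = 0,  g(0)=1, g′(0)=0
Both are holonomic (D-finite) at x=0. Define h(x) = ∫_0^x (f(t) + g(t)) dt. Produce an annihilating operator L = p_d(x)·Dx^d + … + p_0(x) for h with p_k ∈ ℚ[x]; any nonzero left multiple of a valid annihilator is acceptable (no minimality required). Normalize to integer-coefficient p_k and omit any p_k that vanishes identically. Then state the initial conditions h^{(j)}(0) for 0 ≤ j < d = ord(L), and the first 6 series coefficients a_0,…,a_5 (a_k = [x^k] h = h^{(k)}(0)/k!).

f: a_k = 0, -9, 0, 27, 0, -729/5, …
g: a_k = 1, 0, -2, 0, 2/3, 0, …
L₀ := lclm(L_f,L_g); ord L₀ ≤ 2+2.
Integrate: L := L₀·Dx.
L = (-3744·x + 37584·x^3 + 11664·x^5)·Dx^2 + (-28 + 864·x^2 + 10692·x^4 + 5832·x^6)·Dx^3 + (-936·x + 9396·x^3 + 2916·x^5)·Dx^4 + (-7 + 216·x^2 + 2673·x^4 + 1458·x^6)·Dx^5  (order 5).
h: a_k = 0, 1, -9/2, -2/3, 27/4, 2/15, …
ICs: h(0) = 0, h′(0) = 1, h′′(0) = -9, h′′′(0) = -4, h′′′′(0) = 162.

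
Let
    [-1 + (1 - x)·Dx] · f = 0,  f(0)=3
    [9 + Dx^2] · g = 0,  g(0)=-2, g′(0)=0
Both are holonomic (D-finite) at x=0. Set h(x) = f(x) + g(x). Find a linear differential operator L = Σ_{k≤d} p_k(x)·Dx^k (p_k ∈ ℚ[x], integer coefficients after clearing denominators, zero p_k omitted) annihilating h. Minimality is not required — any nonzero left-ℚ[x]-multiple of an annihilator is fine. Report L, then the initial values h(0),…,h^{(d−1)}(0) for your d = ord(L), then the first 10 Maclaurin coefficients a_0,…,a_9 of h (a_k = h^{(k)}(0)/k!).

L = (135 - 162·x + 81·x^2) + (-99 + 261·x - 243·x^2 + 81·x^3)·Dx + (15 - 18·x + 9·x^2)·Dx^2 + (-11 + 29·x - 27·x^2 + 9·x^3)·Dx^3  (order 3).
h: a_k = 1, 3, 12, 3, -15/4, 3, 201/40, 3, 5991/2240, 3, …
ICs: h(0) = 1, h′(0) = 3, h′′(0) = 24.

f: a_k = 3, 3, 3, 3, 3, 3, 3, 3, 3, 3, …
g: a_k = -2, 0, 9, 0, -27/4, 0, 81/40, 0, -729/2240, 0, …
h₀=f+g: left-lcm gives L₀, ord ≤ 3.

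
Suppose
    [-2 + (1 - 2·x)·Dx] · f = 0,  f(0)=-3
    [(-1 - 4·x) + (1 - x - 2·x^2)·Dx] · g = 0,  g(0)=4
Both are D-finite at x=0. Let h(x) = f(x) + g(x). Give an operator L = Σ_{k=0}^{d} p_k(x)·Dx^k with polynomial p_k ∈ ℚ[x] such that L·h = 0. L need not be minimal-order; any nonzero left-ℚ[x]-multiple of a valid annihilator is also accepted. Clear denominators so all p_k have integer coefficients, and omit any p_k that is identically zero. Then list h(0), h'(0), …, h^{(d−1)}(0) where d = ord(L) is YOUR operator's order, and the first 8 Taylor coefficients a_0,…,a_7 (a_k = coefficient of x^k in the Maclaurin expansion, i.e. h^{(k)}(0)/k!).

f: a_k = -3, -6, -12, -24, -48, -96, -192, -384, …
g: a_k = 4, 4, 12, 20, 44, 84, 172, 340, …
Weyl lclm of L_f,L_g ⇒ L₀ (ord ≤ 2).
L = -4 + (-2 - 8·x)·Dx + (1 - x - 2·x^2)·Dx^2  (order 2).
h: a_k = 1, -2, 0, -4, -4, -12, -20, -44, …
ICs: h(0) = 1, h′(0) = -2.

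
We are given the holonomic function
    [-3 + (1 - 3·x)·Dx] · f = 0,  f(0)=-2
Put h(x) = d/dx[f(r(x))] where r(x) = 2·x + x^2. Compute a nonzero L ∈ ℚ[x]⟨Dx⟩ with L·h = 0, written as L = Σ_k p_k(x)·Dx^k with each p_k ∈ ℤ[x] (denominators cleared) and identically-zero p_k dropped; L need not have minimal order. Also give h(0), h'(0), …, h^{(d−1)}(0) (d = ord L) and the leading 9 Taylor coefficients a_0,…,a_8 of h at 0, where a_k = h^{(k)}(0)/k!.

f: a_k = -2, -6, -18, -54, -162, -486, -1458, -4374, -13122, …
f∘r: x↦r, Dx↦Dx/r' in L_f ⇒ L₀.
h₀' ⇒ L via d/dx closure of L₀.
L = (13 + 18·x + 9·x^2) + (-1 + 5·x + 9·x^2 + 3·x^3)·Dx  (order 1).
h: a_k = -12, -156, -1512, -13032, -105300, -816804, -6159888, -45506448, -330928092, …
ICs: h(0) = -12.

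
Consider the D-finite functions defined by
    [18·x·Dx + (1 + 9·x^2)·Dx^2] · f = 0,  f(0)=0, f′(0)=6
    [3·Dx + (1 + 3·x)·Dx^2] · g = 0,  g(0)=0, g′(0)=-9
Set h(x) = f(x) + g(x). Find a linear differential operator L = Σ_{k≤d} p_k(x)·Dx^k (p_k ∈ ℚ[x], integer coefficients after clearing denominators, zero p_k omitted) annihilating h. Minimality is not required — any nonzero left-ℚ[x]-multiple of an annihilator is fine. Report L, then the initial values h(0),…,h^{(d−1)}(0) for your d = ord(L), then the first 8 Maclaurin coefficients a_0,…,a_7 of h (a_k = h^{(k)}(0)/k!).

L = (-18 - 162·x + 486·x^2 + 486·x^3)·Dx + (-12 - 36·x + 972·x^3 + 972·x^4)·Dx^2 + (-1 + 3·x + 18·x^2 + 54·x^3 + 243·x^4 + 243·x^5)·Dx^3  (order 3).
h: a_k = 0, -3, 27/2, -45, 243/4, -243/5, 729/2, -10935/7, …
ICs: h(0) = 0, h′(0) = -3, h′′(0) = 27.

f: a_k = 0, 6, 0, -18, 0, 486/5, 0, -4374/7, …
g: a_k = 0, -9, 27/2, -27, 243/4, -729/5, 729/2, -6561/7, …
h₀=f+g: left-lcm gives L₀, ord ≤ 4.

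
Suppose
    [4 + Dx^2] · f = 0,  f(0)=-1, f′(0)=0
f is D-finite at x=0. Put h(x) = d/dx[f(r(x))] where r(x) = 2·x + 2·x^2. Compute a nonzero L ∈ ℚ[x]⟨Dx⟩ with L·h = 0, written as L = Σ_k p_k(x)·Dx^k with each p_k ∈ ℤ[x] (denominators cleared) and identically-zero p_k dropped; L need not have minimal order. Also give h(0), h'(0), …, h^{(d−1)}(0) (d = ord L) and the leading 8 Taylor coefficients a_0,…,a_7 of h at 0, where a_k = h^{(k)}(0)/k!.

f: a_k = -1, 0, 2, 0, -2/3, 0, 4/45, 0, …
L₀ from L_f via x↦r, Dx↦r'^{-1}Dx.
Differentiate: ansatz ord ≤ ord L₀ ⇒ L.
L = (28 + 128·x + 384·x^2 + 512·x^3 + 256·x^4) + (-6 - 12·x)·Dx + (1 + 4·x + 4·x^2)·Dx^2  (order 2).
h: a_k = 0, 16, 48, -32/3, -640/3, -5248/15, -896/15, 184064/315, …
ICs: h(0) = 0, h′(0) = 16.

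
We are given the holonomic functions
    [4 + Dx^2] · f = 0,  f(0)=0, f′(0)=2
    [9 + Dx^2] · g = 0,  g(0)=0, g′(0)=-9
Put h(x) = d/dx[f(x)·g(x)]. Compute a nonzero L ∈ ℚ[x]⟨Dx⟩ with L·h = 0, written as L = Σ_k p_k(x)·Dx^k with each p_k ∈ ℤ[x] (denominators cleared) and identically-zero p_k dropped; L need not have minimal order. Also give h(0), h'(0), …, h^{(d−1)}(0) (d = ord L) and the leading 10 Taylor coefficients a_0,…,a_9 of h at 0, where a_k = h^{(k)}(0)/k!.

L = 25 + 26·Dx^2 + Dx^4  (order 4).
h: a_k = 0, -36, 0, 156, 0, -1953/10, 0, 4069/35, 0, -406901/10080, …
ICs: h(0) = 0, h′(0) = -36, h′′(0) = 0, h′′′(0) = 936.

f: a_k = 0, 2, 0, -4/3, 0, 4/15, 0, -8/315, 0, 4/2835, …
g: a_k = 0, -9, 0, 27/2, 0, -243/40, 0, 729/560, 0, -729/4480, …
h₀=f·g: eliminate ⇒ L₀, order ≤ 2·2.
h=h₀': d/dx-closure on L₀ ⇒ L.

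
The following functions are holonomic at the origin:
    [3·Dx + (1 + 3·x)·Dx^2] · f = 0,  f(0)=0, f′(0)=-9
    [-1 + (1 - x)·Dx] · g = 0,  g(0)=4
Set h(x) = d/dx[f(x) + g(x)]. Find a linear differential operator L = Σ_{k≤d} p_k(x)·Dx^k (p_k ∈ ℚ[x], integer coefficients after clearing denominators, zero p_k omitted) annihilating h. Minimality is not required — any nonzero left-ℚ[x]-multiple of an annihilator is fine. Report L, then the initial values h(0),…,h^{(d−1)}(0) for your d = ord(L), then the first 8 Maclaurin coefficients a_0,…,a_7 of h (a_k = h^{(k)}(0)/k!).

L = (-54 - 18·x) + (12 - 72·x - 36·x^2)·Dx + (5 + 13·x - 9·x^2 - 9·x^3)·Dx^2  (order 2).
h: a_k = -5, 35, -69, 259, -709, 2211, -6533, 19715, …
ICs: h(0) = -5, h′(0) = 35.

f: a_k = 0, -9, 27/2, -27, 243/4, -729/5, 729/2, -6561/7, …
g: a_k = 4, 4, 4, 4, 4, 4, 4, 4, …
L₀ := lclm(L_f,L_g); ord L₀ ≤ 2+1.
h₀' ⇒ L via d/dx closure of L₀.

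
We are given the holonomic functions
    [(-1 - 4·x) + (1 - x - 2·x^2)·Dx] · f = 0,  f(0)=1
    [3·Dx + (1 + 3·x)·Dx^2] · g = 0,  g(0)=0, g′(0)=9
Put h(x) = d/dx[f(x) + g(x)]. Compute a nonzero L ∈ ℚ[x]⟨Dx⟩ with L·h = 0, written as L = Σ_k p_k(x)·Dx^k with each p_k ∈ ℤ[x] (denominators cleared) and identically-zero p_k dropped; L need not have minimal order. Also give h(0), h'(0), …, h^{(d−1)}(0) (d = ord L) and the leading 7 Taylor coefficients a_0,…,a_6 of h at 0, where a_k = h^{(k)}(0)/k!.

L = (66 + 270·x + 576·x^2 + 336·x^3 + 288·x^4) + (4 + 96·x + 492·x^2 + 832·x^3 + 696·x^4 + 480·x^5)·Dx + (-3 - 19·x - 25·x^2 + 39·x^3 + 116·x^4 + 164·x^5 + 96·x^6)·Dx^2  (order 2).
h: a_k = 10, -21, 96, -199, 834, -1929, 7156, …
ICs: h(0) = 10, h′(0) = -21.

f: a_k = 1, 1, 3, 5, 11, 21, 43, …
g: a_k = 0, 9, -27/2, 27, -243/4, 729/5, -729/2, …
f+g: L₀ = lclm(L_f,L_g), ord ≤ 1+2.
h=h₀': d/dx-closure on L₀ ⇒ L.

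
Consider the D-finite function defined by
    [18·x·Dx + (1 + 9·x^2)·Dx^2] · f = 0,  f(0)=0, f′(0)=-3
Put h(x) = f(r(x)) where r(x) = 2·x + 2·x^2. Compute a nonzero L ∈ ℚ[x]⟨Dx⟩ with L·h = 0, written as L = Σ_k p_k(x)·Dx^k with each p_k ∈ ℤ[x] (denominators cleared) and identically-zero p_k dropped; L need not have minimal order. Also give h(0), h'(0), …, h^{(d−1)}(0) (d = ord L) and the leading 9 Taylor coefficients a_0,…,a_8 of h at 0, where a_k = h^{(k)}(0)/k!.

L = (-2 + 72·x + 288·x^2 + 432·x^3 + 216·x^4)·Dx + (1 + 2·x + 36·x^2 + 144·x^3 + 180·x^4 + 72·x^5)·Dx^2  (order 2).
h: a_k = 0, -6, -6, 72, 216, -6696/5, -7704, 171072/7, 264384, …
ICs: h(0) = 0, h′(0) = -6.

f: a_k = 0, -3, 0, 9, 0, -243/5, 0, 2187/7, 0, …
Substitute x→r, Dx→(1/r')Dx; clear ⇒ L₀.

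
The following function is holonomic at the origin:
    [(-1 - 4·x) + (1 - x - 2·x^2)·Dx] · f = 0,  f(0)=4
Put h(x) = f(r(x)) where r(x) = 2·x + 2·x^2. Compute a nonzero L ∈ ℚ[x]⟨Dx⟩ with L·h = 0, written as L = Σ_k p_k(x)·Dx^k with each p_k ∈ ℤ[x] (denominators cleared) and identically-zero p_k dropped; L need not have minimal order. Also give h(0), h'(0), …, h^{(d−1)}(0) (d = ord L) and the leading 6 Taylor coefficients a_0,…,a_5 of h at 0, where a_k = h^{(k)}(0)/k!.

L = (2 + 20·x + 48·x^2 + 32·x^3) + (-1 + 2·x + 10·x^2 + 16·x^3 + 8·x^4)·Dx  (order 1).
h: a_k = 4, 8, 56, 256, 1232, 5984, …
ICs: h(0) = 4.

f: a_k = 4, 4, 12, 20, 44, 84, …
f∘r: x↦r, Dx↦Dx/r' in L_f ⇒ L₀.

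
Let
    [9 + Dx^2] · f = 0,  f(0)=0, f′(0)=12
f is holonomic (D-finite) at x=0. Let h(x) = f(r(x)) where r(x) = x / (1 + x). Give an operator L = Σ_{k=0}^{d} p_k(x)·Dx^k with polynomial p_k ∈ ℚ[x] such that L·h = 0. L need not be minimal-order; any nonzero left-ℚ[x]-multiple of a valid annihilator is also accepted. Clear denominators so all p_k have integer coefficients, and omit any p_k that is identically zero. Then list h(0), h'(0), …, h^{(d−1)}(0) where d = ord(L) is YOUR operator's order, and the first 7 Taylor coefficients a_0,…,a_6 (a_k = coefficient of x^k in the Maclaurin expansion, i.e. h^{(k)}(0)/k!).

f: a_k = 0, 12, 0, -18, 0, 81/10, 0, …
f∘r: x↦r, Dx↦Dx/r' in L_f ⇒ L₀.
L = 9 + (2 + 6·x + 6·x^2 + 2·x^3)·Dx + (1 + 4·x + 6·x^2 + 4·x^3 + x^4)·Dx^2  (order 2).
h: a_k = 0, 12, -12, -6, 42, -879/10, 255/2, …
ICs: h(0) = 0, h′(0) = 12.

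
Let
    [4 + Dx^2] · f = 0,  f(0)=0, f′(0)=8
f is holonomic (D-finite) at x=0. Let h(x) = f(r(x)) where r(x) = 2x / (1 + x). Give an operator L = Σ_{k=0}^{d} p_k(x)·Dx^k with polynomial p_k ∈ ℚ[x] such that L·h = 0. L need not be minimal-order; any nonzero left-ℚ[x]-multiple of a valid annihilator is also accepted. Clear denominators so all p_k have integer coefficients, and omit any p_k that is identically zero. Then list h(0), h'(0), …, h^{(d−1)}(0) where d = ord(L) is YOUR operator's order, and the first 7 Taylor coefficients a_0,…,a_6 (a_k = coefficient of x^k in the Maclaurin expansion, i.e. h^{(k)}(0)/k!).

f: a_k = 0, 8, 0, -16/3, 0, 16/15, 0, …
f∘r: x↦r, Dx↦Dx/r' in L_f ⇒ L₀.
L = 16 + (2 + 6·x + 6·x^2 + 2·x^3)·Dx + (1 + 4·x + 6·x^2 + 4·x^3 + x^4)·Dx^2  (order 2).
h: a_k = 0, 16, -16, -80/3, 112, -3088/15, 240, …
ICs: h(0) = 0, h′(0) = 16.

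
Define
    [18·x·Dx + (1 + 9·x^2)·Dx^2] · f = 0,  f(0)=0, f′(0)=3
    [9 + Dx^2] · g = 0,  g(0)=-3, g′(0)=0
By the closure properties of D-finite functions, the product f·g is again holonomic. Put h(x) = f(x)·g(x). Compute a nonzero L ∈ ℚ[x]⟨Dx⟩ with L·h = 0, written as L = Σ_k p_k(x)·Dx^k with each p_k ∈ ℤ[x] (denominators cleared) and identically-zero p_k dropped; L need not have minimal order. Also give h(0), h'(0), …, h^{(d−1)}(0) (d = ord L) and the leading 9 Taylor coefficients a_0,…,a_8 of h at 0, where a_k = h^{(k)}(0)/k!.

f: a_k = 0, 3, 0, -9, 0, 243/5, 0, -2187/7, 0, …
g: a_k = -3, 0, 27/2, 0, -81/8, 0, 243/80, 0, -2187/4480, …
Sym-product of L_f,L_g gives L₀ (≤ ord 4).
L = (810 + 18954·x^2 + 72171·x^4 + 236196·x^6 + 531441·x^8) + (972·x + 14580·x^3 + 78732·x^5 + 236196·x^7)·Dx + (108 + 2592·x^2 + 13122·x^4 + 52488·x^6 + 118098·x^8)·Dx^2 + (108·x + 1620·x^3 + 8748·x^5 + 26244·x^7)·Dx^3 + (2 + 54·x^2 + 567·x^4 + 2916·x^6 + 6561·x^8)·Dx^4  (order 4).
h: a_k = 0, -9, 0, 135/2, 0, -11907/40, 0, 948429/560, 0, …
ICs: h(0) = 0, h′(0) = -9, h′′(0) = 0, h′′′(0) = 405.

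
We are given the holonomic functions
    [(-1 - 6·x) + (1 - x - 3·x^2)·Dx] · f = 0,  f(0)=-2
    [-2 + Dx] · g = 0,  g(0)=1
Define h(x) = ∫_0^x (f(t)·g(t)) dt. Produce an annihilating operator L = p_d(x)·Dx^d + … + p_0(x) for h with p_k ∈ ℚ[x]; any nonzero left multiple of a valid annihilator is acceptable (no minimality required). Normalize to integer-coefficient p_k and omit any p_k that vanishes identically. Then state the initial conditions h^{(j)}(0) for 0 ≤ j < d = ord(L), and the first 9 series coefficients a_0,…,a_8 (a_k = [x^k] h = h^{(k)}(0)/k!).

L = (3 + 4·x - 6·x^2)·Dx + (-1 + x + 3·x^2)·Dx^2  (order 2).
h: a_k = 0, -2, -3, -16/3, -55/6, -86/5, -1474/45, -20462/315, -54829/420, …
ICs: h(0) = 0, h′(0) = -2.

f: a_k = -2, -2, -8, -14, -38, -80, -194, -434, -1016, …
g: a_k = 1, 2, 2, 4/3, 2/3, 4/15, 4/45, 8/315, 2/315, …
Sym-product of L_f,L_g gives L₀ (≤ ord 1).
Integrate: L := L₀·Dx.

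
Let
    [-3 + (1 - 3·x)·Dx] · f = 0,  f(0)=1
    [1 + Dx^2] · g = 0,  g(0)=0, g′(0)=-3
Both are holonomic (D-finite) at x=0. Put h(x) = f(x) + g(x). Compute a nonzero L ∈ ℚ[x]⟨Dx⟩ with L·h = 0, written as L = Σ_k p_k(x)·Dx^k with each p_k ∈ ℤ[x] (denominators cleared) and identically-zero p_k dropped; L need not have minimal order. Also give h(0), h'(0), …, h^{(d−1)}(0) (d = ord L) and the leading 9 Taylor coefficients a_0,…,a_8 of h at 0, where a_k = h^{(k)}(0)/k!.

f: a_k = 1, 3, 9, 27, 81, 243, 729, 2187, 6561, …
g: a_k = 0, -3, 0, 1/2, 0, -1/40, 0, 1/1680, 0, …
L₀ := lclm(L_f,L_g); ord L₀ ≤ 1+2.
L = (165 - 18·x + 27·x^2) + (-19 + 63·x - 27·x^2 + 27·x^3)·Dx + (165 - 18·x + 27·x^2)·Dx^2 + (-19 + 63·x - 27·x^2 + 27·x^3)·Dx^3  (order 3).
h: a_k = 1, 0, 9, 55/2, 81, 9719/40, 729, 3674161/1680, 6561, …
ICs: h(0) = 1, h′(0) = 0, h′′(0) = 18.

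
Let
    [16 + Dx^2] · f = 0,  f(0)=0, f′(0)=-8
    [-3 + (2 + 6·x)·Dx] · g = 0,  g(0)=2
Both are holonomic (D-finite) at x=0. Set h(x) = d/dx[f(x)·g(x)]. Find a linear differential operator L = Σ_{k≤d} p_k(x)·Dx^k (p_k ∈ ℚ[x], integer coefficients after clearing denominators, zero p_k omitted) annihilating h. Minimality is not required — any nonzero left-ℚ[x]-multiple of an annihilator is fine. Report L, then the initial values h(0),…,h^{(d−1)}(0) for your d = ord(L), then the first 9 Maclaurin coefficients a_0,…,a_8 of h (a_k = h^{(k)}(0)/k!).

L = (9613 + 83712·x + 273024·x^2 + 442368·x^3 + 331776·x^4) + (-444 - 5940·x - 20736·x^2 - 20736·x^3)·Dx + (364 + 3720·x + 14796·x^2 + 27648·x^3 + 20736·x^4)·Dx^2  (order 2).
h: a_k = -16, -48, 182, 148, -3781/24, -20523/40, 3137023/2880, -855943/336, 4801378103/645120, …
ICs: h(0) = -16, h′(0) = -48.

f: a_k = 0, -8, 0, 64/3, 0, -256/15, 0, 2048/315, 0, …
g: a_k = 2, 3, -9/4, 27/8, -405/64, 1701/128, -15309/512, 72171/1024, -2814669/16384, …
f·g: L₀ = L_f ⊗_s L_g, ord ≤ 2·1.
Differentiate: ansatz ord ≤ ord L₀ ⇒ L.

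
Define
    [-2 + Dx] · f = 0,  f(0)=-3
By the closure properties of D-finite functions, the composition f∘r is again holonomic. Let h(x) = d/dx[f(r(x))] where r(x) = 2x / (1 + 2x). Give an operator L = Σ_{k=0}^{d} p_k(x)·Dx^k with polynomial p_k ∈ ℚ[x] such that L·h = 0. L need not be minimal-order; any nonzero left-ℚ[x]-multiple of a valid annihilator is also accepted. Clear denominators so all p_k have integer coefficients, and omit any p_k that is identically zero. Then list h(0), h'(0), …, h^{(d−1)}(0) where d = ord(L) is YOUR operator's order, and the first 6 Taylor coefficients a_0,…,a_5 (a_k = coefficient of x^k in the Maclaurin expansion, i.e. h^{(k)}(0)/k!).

L = -8·x + (-1 - 4·x - 4·x^2)·Dx  (order 1).
h: a_k = -12, 0, 48, -128, 192, -512/5, …
ICs: h(0) = -12.

f: a_k = -3, -6, -6, -4, -2, -4/5, …
Change of var in L_f (x↦r) gives L₀.
h₀' ⇒ L via d/dx closure of L₀.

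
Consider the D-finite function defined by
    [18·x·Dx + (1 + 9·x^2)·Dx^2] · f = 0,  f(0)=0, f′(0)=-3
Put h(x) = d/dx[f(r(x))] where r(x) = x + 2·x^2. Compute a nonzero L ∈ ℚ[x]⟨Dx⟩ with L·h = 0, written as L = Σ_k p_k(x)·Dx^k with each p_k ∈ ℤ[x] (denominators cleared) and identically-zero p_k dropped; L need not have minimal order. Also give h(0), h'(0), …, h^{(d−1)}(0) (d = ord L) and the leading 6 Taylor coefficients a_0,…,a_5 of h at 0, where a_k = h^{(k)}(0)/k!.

L = (-4 + 18·x + 144·x^2 + 432·x^3 + 432·x^4) + (1 + 4·x + 9·x^2 + 72·x^3 + 180·x^4 + 144·x^5)·Dx  (order 1).
h: a_k = -3, -12, 27, 216, 297, -2484, …
ICs: h(0) = -3.

f: a_k = 0, -3, 0, 9, 0, -243/5, …
L₀ from L_f via x↦r, Dx↦r'^{-1}Dx.
h₀' ⇒ L via d/dx closure of L₀.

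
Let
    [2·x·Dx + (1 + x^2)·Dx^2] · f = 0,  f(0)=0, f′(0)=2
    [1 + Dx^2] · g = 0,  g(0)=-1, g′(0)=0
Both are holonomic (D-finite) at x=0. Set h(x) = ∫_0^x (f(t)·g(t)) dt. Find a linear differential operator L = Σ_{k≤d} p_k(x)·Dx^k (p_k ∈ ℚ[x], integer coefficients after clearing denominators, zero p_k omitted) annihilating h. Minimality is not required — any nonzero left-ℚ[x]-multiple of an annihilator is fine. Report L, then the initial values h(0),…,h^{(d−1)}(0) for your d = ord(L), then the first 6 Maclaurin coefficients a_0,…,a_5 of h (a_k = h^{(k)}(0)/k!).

f: a_k = 0, 2, 0, -2/3, 0, 2/5, …
g: a_k = -1, 0, 1/2, 0, -1/24, 0, …
Sym-product of L_f,L_g gives L₀ (≤ ord 4).
∫: right-multiply L₀ by Dx.
L = (10 + 26·x^2 + 11·x^4 + 4·x^6 + x^8)·Dx + (12·x + 20·x^3 + 12·x^5 + 4·x^7)·Dx^2 + (12 + 32·x^2 + 18·x^4 + 8·x^6 + 2·x^8)·Dx^3 + (12·x + 20·x^3 + 12·x^5 + 4·x^7)·Dx^4 + (2 + 6·x^2 + 7·x^4 + 4·x^6 + x^8)·Dx^5  (order 5).
h: a_k = 0, 0, -1, 0, 5/12, 0, …
ICs: h(0) = 0, h′(0) = 0, h′′(0) = -2, h′′′(0) = 0, h′′′′(0) = 10.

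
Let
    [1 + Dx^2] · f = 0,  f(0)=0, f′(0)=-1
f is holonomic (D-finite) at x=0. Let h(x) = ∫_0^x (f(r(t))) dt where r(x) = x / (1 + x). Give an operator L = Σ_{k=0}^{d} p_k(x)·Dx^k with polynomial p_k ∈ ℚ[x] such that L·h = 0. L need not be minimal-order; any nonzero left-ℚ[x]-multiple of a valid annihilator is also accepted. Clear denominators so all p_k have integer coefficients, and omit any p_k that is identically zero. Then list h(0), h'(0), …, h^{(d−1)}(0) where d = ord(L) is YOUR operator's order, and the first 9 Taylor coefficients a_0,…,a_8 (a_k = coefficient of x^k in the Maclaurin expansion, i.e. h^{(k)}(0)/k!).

f: a_k = 0, -1, 0, 1/6, 0, -1/120, 0, 1/5040, 0, …
L₀ from L_f via x↦r, Dx↦r'^{-1}Dx.
Integrate: L := L₀·Dx.
L = Dx + (2 + 6·x + 6·x^2 + 2·x^3)·Dx^2 + (1 + 4·x + 6·x^2 + 4·x^3 + x^4)·Dx^3  (order 3).
h: a_k = 0, 0, -1/2, 1/3, -5/24, 1/10, -1/720, -5/56, 6931/40320, …
ICs: h(0) = 0, h′(0) = 0, h′′(0) = -1.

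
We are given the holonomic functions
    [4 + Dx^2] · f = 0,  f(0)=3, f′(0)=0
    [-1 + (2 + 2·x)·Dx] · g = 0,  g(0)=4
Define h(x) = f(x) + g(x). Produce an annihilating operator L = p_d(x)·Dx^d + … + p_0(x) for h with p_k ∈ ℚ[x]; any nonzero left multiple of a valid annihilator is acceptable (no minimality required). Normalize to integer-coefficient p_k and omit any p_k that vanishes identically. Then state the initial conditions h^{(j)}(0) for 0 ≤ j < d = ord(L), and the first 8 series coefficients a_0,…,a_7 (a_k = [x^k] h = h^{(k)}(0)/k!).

f: a_k = 3, 0, -6, 0, 2, 0, -4/15, 0, …
g: a_k = 4, 2, -1/2, 1/4, -5/32, 7/64, -21/256, 33/512, …
f+g: L₀ = lclm(L_f,L_g), ord ≤ 2+1.
L = (-76 - 128·x - 64·x^2) + (120 + 376·x + 384·x^2 + 128·x^3)·Dx + (-19 - 32·x - 16·x^2)·Dx^2 + (30 + 94·x + 96·x^2 + 32·x^3)·Dx^3  (order 3).
h: a_k = 7, 2, -13/2, 1/4, 59/32, 7/64, -1339/3840, 33/512, …
ICs: h(0) = 7, h′(0) = 2, h′′(0) = -13.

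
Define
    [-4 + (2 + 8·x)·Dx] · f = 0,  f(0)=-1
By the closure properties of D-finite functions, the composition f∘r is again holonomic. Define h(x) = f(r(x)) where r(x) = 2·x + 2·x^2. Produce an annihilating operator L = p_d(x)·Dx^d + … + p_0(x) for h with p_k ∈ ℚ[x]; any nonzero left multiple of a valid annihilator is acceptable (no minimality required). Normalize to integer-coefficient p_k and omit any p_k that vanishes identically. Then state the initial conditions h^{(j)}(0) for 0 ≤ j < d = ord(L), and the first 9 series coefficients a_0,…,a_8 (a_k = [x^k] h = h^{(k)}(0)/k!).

f: a_k = -1, -2, 2, -4, 10, -28, 84, -264, 858, …
h₀=f(r): pull back L_f along r ⇒ L₀.
L = (-4 - 8·x) + (1 + 8·x + 8·x^2)·Dx  (order 1).
h: a_k = -1, -4, 4, -16, 72, -352, 1824, -9856, 54944, …
ICs: h(0) = -1.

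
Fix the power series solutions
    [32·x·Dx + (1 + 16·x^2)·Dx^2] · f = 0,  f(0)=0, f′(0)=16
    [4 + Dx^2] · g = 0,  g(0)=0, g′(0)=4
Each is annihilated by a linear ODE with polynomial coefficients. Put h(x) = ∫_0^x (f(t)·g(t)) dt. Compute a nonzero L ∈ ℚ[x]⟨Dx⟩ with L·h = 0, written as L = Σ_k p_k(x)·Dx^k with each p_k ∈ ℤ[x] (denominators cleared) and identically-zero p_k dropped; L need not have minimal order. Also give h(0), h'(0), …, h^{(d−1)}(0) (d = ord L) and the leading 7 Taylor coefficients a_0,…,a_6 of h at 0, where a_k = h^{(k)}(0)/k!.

f: a_k = 0, 16, 0, -256/3, 0, 4096/5, 0, …
g: a_k = 0, 4, 0, -8/3, 0, 8/15, 0, …
L₀ := L_f ⊗_s L_g (sym. prod.), ord ≤ 4.
∫: right-multiply L₀ by Dx.
L = (1360 + 60416·x^2 + 106496·x^4 + 262144·x^6 + 1048576·x^8)·Dx + (2304·x + 45056·x^3 + 196608·x^5 + 1048576·x^7)·Dx^2 + (360 + 15872·x^2 + 36864·x^4 + 131072·x^6 + 524288·x^8)·Dx^3 + (576·x + 11264·x^3 + 49152·x^5 + 262144·x^7)·Dx^4 + (5 + 192·x^2 + 2560·x^4 + 16384·x^6 + 65536·x^8)·Dx^5  (order 5).
h: a_k = 0, 0, 0, 64/3, 0, -384/5, 0, …
ICs: h(0) = 0, h′(0) = 0, h′′(0) = 0, h′′′(0) = 128, h′′′′(0) = 0.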